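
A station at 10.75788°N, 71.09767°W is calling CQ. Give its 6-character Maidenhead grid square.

FK40ks

Shift to the Maidenhead origin (180°W, 90°S): lon 108.9023, lat 100.7579.
Field: 108.9023/20 → 5 → F, 100.7579/10 → 10 → K; chars FK.
Square: 8.9023/2 → 4, 0.7579/1 → 0; chars 40.
Subsquare: 0.9023/0.0833333 → 10 → k, 0.7579/0.0416667 → 18 → s; chars ks.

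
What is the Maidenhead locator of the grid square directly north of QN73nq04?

Latitude extended square 4; +1 → 5.
The longitude characters are unchanged.

QN73nq05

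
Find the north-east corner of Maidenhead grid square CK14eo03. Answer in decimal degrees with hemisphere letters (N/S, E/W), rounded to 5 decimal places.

Field C=2, K=10: +2·20° lon, +10·10° lat → SW at lon -140°, lat 10°.
Square 1, 4: +1·2° lon, +4·1° lat → SW at lon -138°, lat 14°.
Subsquare e=4, o=14: +4·0.0833333° lon, +14·0.0416667° lat → SW at lon -137.667°, lat 14.5833°.
Extended square 0, 3: +0·0.00833333° lon, +3·0.00416667° lat → SW at lon -137.667°, lat 14.5958°.
Cell spans 0.00833333° lon × 0.00416667° lat. NE corner is SW corner plus one full cell.
latitude 14.60000° N, longitude 137.65833° W.

14.60000° N, 137.65833° W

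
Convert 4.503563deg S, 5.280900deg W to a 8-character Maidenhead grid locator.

II75il69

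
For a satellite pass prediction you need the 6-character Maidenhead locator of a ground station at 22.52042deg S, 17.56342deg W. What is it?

Add 180° to longitude and 90° to latitude: 162.4366, 67.4796.
Field: 162.4366/20 → 8 → I, 67.4796/10 → 6 → G; chars IG.
Square: 2.4366/2 → 1, 7.4796/1 → 7; chars 17.
Subsquare: 0.4366/0.0833333 → 5 → f, 0.4796/0.0416667 → 11 → l; chars fl.

IG17fl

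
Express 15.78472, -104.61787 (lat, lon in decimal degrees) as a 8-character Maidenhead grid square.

DK75qs58

Shift to the Maidenhead origin (180°W, 90°S): lon 75.38213, lat 105.78472.
Field: 75.38213/20 → 3 → D, 105.78472/10 → 10 → K; chars DK.
Square: 15.38213/2 → 7, 5.78472/1 → 5; chars 75.
Subsquare: 1.38213/0.0833333 → 16 → q, 0.78472/0.0416667 → 18 → s; chars qs.
Extended square: 0.04880/0.00833333 → 5, 0.03472/0.00416667 → 8; chars 58.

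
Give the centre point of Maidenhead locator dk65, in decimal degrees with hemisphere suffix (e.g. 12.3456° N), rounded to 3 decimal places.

Field D=3, K=10: +3·20° lon, +10·10° lat → SW at lon -120°, lat 10°.
Square 6, 5: +6·2° lon, +5·1° lat → SW at lon -108°, lat 15°.
Cell spans 2° lon × 1° lat. Centre is SW corner plus half of each.
latitude 15.500° N, longitude 107.000° W.

15.500° N, 107.000° W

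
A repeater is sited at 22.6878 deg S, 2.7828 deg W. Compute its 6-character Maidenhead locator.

IG87oh

Offset from 180°W / 90°S: lon 177.2172°, lat 67.3122°.
Field (20°×10°, letters A–R): lon ⌊177.2172/20⌋ = 8 → I; lat ⌊67.3122/10⌋ = 6 → G.
Square (2°×1°, digits 0–9): lon ⌊17.2172/2⌋ = 8; lat ⌊7.3122/1⌋ = 7.
Subsquare (5′×2.5′, letters a–x): lon ⌊1.2172/0.0833333⌋ = 14 → o; lat ⌊0.3122/0.0416667⌋ = 7 → h.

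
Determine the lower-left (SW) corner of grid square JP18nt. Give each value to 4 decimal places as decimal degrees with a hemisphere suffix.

68.7917° N, 3.0833° E

Field J=9, P=15: +9·20° lon, +15·10° lat → SW at lon 0°, lat 60°.
Square 1, 8: +1·2° lon, +8·1° lat → SW at lon 2°, lat 68°.
Subsquare n=13, t=19: +13·0.0833333° lon, +19·0.0416667° lat → SW at lon 3.08333°, lat 68.7917°.
latitude 68.7917° N, longitude 3.0833° E.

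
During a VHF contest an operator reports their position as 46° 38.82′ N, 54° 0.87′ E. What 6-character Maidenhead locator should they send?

Shift to the Maidenhead origin (180°W, 90°S): lon 234.0145, lat 136.6470.
Field (20°×10°, letters A–R): lon ⌊234.0145/20⌋ = 11 → L; lat ⌊136.6470/10⌋ = 13 → N.
Square (2°×1°, digits 0–9): lon ⌊14.0145/2⌋ = 7; lat ⌊6.6470/1⌋ = 6.
Subsquare (5′×2.5′, letters a–x): lon ⌊0.0145/0.0833333⌋ = 0 → a; lat ⌊0.6470/0.0416667⌋ = 15 → p.

LN76ap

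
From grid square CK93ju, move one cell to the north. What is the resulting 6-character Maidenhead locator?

Latitude subsquare u = 20; +1 → 21 = v.
The longitude characters are unchanged.

CK93jv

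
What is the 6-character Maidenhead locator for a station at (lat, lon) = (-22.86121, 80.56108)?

NG07gd

Add 180° to longitude and 90° to latitude: 260.5611, 67.1388.
Field: lon ⌊260.5611/20⌋ = 13 → N; lat ⌊67.1388/10⌋ = 6 → G.
Square: lon ⌊0.5611/2⌋ = 0; lat ⌊7.1388/1⌋ = 7.
Subsquare: lon ⌊0.5611/0.0833333⌋ = 6 → g; lat ⌊0.1388/0.0416667⌋ = 3 → d.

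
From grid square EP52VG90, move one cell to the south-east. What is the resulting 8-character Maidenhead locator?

EP52wf09

Longitude extended square 9; +1 → 10, wraps to 0, carry into subsquare.
Longitude subsquare v = 21; +1 → 22 = w.
Latitude extended square 0; −1 → -1, wraps to 9, carry into subsquare.
Latitude subsquare g = 6; −1 → 5 = f.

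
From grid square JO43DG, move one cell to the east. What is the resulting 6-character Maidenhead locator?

JO43eg

Longitude subsquare d = 3; +1 → 4 = e.
The latitude characters are unchanged.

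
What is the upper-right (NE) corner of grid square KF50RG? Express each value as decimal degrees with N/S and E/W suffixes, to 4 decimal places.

39.7083° S, 31.5000° E

Field K=10, F=5: +10·20° lon, +5·10° lat → SW at lon 20°, lat -40°.
Square 5, 0: +5·2° lon, +0·1° lat → SW at lon 30°, lat -40°.
Subsquare r=17, g=6: +17·0.0833333° lon, +6·0.0416667° lat → SW at lon 31.4167°, lat -39.75°.
Cell spans 0.0833333° lon × 0.0416667° lat. NE corner is SW corner plus one full cell.
latitude 39.7083° S, longitude 31.5000° E.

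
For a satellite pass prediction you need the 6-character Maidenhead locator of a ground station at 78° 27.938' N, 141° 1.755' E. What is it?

Add 180° to longitude and 90° to latitude: 321.0292, 168.4656.
Field: 321.0292/20 → 16 → Q, 168.4656/10 → 16 → Q; chars QQ.
Square: 1.0292/2 → 0, 8.4656/1 → 8; chars 08.
Subsquare: 1.0292/0.0833333 → 12 → m, 0.4656/0.0416667 → 11 → l; chars ml.

QQ08ml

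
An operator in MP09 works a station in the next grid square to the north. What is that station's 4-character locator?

MQ00

Latitude square 9; +1 → 10, wraps to 0, carry into field.
Latitude field P = 15; +1 → 16 = Q.
The longitude characters are unchanged.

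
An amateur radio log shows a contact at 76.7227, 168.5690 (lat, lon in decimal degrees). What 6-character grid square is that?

RQ46gr

Add 180° to longitude and 90° to latitude: 348.5690, 166.7227.
Field (20°×10°, letters A–R): 348.5690/20 → 17 → R, 166.7227/10 → 16 → Q; chars RQ.
Square (2°×1°, digits 0–9): 8.5690/2 → 4, 6.7227/1 → 6; chars 46.
Subsquare (5′×2.5′, letters a–x): 0.5690/0.0833333 → 6 → g, 0.7227/0.0416667 → 17 → r; chars gr.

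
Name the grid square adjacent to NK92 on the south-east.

Longitude square 9; +1 → 10, wraps to 0, carry into field.
Longitude field N = 13; +1 → 14 = O.
Latitude square 2; −1 → 1.

OK01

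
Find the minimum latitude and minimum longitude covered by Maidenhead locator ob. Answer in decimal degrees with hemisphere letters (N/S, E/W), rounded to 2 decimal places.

80.00° S, 100.00° E

Field O=14, B=1: +14·20° lon, +1·10° lat → SW at lon 100°, lat -80°.
latitude 80.00° S, longitude 100.00° E.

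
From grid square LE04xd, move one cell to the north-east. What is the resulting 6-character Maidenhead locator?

LE14ae

Longitude subsquare x = 23; +1 → 24, wraps to 0 = a, carry into square.
Longitude square 0; +1 → 1.
Latitude subsquare d = 3; +1 → 4 = e.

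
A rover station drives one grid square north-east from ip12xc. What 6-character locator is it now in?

Longitude subsquare x = 23; +1 → 24, wraps to 0 = a, carry into square.
Longitude square 1; +1 → 2.
Latitude subsquare c = 2; +1 → 3 = d.

IP22ad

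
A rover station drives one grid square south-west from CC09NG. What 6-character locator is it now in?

CC09mf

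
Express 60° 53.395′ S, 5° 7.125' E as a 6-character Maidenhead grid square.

Shift to the Maidenhead origin (180°W, 90°S): lon 185.1188, lat 29.1101.
Field: 185.1188/20 → 9 → J, 29.1101/10 → 2 → C; chars JC.
Square: 5.1188/2 → 2, 9.1101/1 → 9; chars 29.
Subsquare: 1.1188/0.0833333 → 13 → n, 0.1101/0.0416667 → 2 → c; chars nc.

JC29nc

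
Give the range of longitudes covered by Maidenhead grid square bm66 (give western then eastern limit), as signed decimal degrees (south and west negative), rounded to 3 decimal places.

Field B=1, M=12: +1·20° lon, +12·10° lat → SW at lon -160°, lat 30°.
Square 6, 6: +6·2° lon, +6·1° lat → SW at lon -148°, lat 36°.
Cell spans 2° lon × 1° lat.
west -148.000, east -146.000.

-148.000, -146.000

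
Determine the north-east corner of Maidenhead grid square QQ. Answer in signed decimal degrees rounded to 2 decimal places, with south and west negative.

80.00, 160.00

Field Q=16, Q=16: +16·20° lon, +16·10° lat → SW at lon 140°, lat 70°.
Cell spans 20° lon × 10° lat. NE corner is SW corner plus one full cell.
latitude 80.00, longitude 160.00.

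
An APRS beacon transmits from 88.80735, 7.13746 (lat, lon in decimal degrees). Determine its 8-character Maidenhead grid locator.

JR38nt63

Offset from 180°W / 90°S: lon 187.13746°, lat 178.80735°.
Field: lon ⌊187.13746/20⌋ = 9 → J; lat ⌊178.80735/10⌋ = 17 → R.
Square: lon ⌊7.13746/2⌋ = 3; lat ⌊8.80735/1⌋ = 8.
Subsquare: lon ⌊1.13746/0.0833333⌋ = 13 → n; lat ⌊0.80735/0.0416667⌋ = 19 → t.
Extended square: lon ⌊0.05413/0.00833333⌋ = 6; lat ⌊0.01568/0.00416667⌋ = 3.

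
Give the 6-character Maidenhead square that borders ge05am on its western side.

Longitude subsquare a = 0; −1 → -1, wraps to 23 = x, carry into square.
Longitude square 0; −1 → -1, wraps to 9, carry into field.
Longitude field G = 6; −1 → 5 = F.
The latitude characters are unchanged.

FE95xm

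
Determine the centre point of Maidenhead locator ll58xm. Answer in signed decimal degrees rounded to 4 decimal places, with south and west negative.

Field L=11, L=11: +11·20° lon, +11·10° lat → SW at lon 40°, lat 20°.
Square 5, 8: +5·2° lon, +8·1° lat → SW at lon 50°, lat 28°.
Subsquare x=23, m=12: +23·0.0833333° lon, +12·0.0416667° lat → SW at lon 51.9167°, lat 28.5°.
Cell spans 0.0833333° lon × 0.0416667° lat. Centre is SW corner plus half of each.
latitude 28.5208, longitude 51.9583.

28.5208, 51.9583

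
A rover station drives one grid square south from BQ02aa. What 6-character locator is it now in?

BQ01ax

Latitude subsquare a = 0; −1 → -1, wraps to 23 = x, carry into square.
Latitude square 2; −1 → 1.
The longitude characters are unchanged.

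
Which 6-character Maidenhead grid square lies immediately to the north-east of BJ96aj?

BJ96bk

Longitude subsquare a = 0; +1 → 1 = b.
Latitude subsquare j = 9; +1 → 10 = k.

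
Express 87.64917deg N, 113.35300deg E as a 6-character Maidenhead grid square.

Offset from 180°W / 90°S: lon 293.3530°, lat 177.6492°.
Field: 293.3530/20 → 14 → O, 177.6492/10 → 17 → R; chars OR.
Square: 13.3530/2 → 6, 7.6492/1 → 7; chars 67.
Subsquare: 1.3530/0.0833333 → 16 → q, 0.6492/0.0416667 → 15 → p; chars qp.

OR67qp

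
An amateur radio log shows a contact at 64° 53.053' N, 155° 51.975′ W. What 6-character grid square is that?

Shift to the Maidenhead origin (180°W, 90°S): lon 24.1337, lat 154.8842.
Field (20°×10°, letters A–R): lon ⌊24.1337/20⌋ = 1 → B; lat ⌊154.8842/10⌋ = 15 → P.
Square (2°×1°, digits 0–9): lon ⌊4.1337/2⌋ = 2; lat ⌊4.8842/1⌋ = 4.
Subsquare (5′×2.5′, letters a–x): lon ⌊0.1337/0.0833333⌋ = 1 → b; lat ⌊0.8842/0.0416667⌋ = 21 → v.

BP24bv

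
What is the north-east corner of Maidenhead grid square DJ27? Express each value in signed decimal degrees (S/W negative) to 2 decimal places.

8.00, -114.00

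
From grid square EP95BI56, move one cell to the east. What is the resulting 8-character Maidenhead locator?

EP95bi66

Longitude extended square 5; +1 → 6.
The latitude characters are unchanged.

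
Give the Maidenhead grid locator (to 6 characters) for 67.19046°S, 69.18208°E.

Shift to the Maidenhead origin (180°W, 90°S): lon 249.1821, lat 22.8095.
Field: 249.1821/20 → 12 → M, 22.8095/10 → 2 → C; chars MC.
Square: 9.1821/2 → 4, 2.8095/1 → 2; chars 42.
Subsquare: 1.1821/0.0833333 → 14 → o, 0.8095/0.0416667 → 19 → t; chars ot.

MC42ot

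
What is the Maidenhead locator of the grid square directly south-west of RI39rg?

RI39qf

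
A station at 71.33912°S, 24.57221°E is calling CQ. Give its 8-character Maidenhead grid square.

Add 180° to longitude and 90° to latitude: 204.57221, 18.66088.
Field (20°×10°, letters A–R): lon ⌊204.57221/20⌋ = 10 → K; lat ⌊18.66088/10⌋ = 1 → B.
Square (2°×1°, digits 0–9): lon ⌊4.57221/2⌋ = 2; lat ⌊8.66088/1⌋ = 8.
Subsquare (5′×2.5′, letters a–x): lon ⌊0.57221/0.0833333⌋ = 6 → g; lat ⌊0.66088/0.0416667⌋ = 15 → p.
Extended square (30″×15″, digits 0–9): lon ⌊0.07221/0.00833333⌋ = 8; lat ⌊0.03588/0.00416667⌋ = 8.

KB28gp88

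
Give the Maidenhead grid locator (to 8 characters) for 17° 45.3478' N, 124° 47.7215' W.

CK77os41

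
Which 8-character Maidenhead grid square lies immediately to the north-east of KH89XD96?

KH99ad07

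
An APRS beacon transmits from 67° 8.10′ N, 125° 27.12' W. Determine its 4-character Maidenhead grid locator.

Shift to the Maidenhead origin (180°W, 90°S): lon 54.55, lat 157.13.
Field: lon ⌊54.55/20⌋ = 2 → C; lat ⌊157.13/10⌋ = 15 → P.
Square: lon ⌊14.55/2⌋ = 7; lat ⌊7.13/1⌋ = 7.

CP77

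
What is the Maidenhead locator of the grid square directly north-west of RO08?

Longitude square 0; −1 → -1, wraps to 9, carry into field.
Longitude field R = 17; −1 → 16 = Q.
Latitude square 8; +1 → 9.

QO99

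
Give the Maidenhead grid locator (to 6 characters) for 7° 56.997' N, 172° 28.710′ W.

AJ37sw

Shift to the Maidenhead origin (180°W, 90°S): lon 7.5215, lat 97.9500.
Field: 7.5215/20 → 0 → A, 97.9500/10 → 9 → J; chars AJ.
Square: 7.5215/2 → 3, 7.9500/1 → 7; chars 37.
Subsquare: 1.5215/0.0833333 → 18 → s, 0.9500/0.0416667 → 22 → w; chars sw.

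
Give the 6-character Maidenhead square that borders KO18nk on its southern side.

KO18nj

Latitude subsquare k = 10; −1 → 9 = j.
The longitude characters are unchanged.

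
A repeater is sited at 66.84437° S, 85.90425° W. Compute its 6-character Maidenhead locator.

Offset from 180°W / 90°S: lon 94.0957°, lat 23.1556°.
Field: 94.0957/20 → 4 → E, 23.1556/10 → 2 → C; chars EC.
Square: 14.0957/2 → 7, 3.1556/1 → 3; chars 73.
Subsquare: 0.0957/0.0833333 → 1 → b, 0.1556/0.0416667 → 3 → d; chars bd.

EC73bd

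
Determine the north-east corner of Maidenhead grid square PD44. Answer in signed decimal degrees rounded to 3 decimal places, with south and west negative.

-55.000, 130.000

Field P=15, D=3: +15·20° lon, +3·10° lat → SW at lon 120°, lat -60°.
Square 4, 4: +4·2° lon, +4·1° lat → SW at lon 128°, lat -56°.
Cell spans 2° lon × 1° lat. NE corner is SW corner plus one full cell.
latitude -55.000, longitude 130.000.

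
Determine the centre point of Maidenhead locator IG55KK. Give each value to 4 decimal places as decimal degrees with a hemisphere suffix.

Field I=8, G=6: +8·20° lon, +6·10° lat → SW at lon -20°, lat -30°.
Square 5, 5: +5·2° lon, +5·1° lat → SW at lon -10°, lat -25°.
Subsquare k=10, k=10: +10·0.0833333° lon, +10·0.0416667° lat → SW at lon -9.16667°, lat -24.5833°.
Cell spans 0.0833333° lon × 0.0416667° lat. Centre is SW corner plus half of each.
latitude 24.5625° S, longitude 9.1250° W.

24.5625° S, 9.1250° W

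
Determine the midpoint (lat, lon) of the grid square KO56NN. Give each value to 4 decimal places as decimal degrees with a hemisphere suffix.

Field K=10, O=14: +10·20° lon, +14·10° lat → SW at lon 20°, lat 50°.
Square 5, 6: +5·2° lon, +6·1° lat → SW at lon 30°, lat 56°.
Subsquare n=13, n=13: +13·0.0833333° lon, +13·0.0416667° lat → SW at lon 31.0833°, lat 56.5417°.
Cell spans 0.0833333° lon × 0.0416667° lat. Centre is SW corner plus half of each.
latitude 56.5625° N, longitude 31.1250° E.

56.5625° N, 31.1250° E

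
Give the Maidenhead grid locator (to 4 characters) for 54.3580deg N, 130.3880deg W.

Offset from 180°W / 90°S: lon 49.61°, lat 144.36°.
Field (20°×10°, letters A–R): 49.61/20 → 2 → C, 144.36/10 → 14 → O; chars CO.
Square (2°×1°, digits 0–9): 9.61/2 → 4, 4.36/1 → 4; chars 44.

CO44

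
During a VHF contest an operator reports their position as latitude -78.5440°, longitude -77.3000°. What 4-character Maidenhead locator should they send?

Shift to the Maidenhead origin (180°W, 90°S): lon 102.70, lat 11.46.
Field: lon ⌊102.70/20⌋ = 5 → F; lat ⌊11.46/10⌋ = 1 → B.
Square: lon ⌊2.70/2⌋ = 1; lat ⌊1.46/1⌋ = 1.

FB11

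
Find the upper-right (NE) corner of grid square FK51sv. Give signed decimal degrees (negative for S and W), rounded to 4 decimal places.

Field F=5, K=10: +5·20° lon, +10·10° lat → SW at lon -80°, lat 10°.
Square 5, 1: +5·2° lon, +1·1° lat → SW at lon -70°, lat 11°.
Subsquare s=18, v=21: +18·0.0833333° lon, +21·0.0416667° lat → SW at lon -68.5°, lat 11.875°.
Cell spans 0.0833333° lon × 0.0416667° lat. NE corner is SW corner plus one full cell.
latitude 11.9167, longitude -68.4167.

11.9167, -68.4167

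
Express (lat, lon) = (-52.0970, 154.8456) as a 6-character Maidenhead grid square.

QD77kv

Add 180° to longitude and 90° to latitude: 334.8456, 37.9030.
Field (20°×10°, letters A–R): lon ⌊334.8456/20⌋ = 16 → Q; lat ⌊37.9030/10⌋ = 3 → D.
Square (2°×1°, digits 0–9): lon ⌊14.8456/2⌋ = 7; lat ⌊7.9030/1⌋ = 7.
Subsquare (5′×2.5′, letters a–x): lon ⌊0.8456/0.0833333⌋ = 10 → k; lat ⌊0.9030/0.0416667⌋ = 21 → v.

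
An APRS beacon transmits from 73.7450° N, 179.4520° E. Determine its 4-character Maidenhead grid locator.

Add 180° to longitude and 90° to latitude: 359.45, 163.75.
Field: lon ⌊359.45/20⌋ = 17 → R; lat ⌊163.75/10⌋ = 16 → Q.
Square: lon ⌊19.45/2⌋ = 9; lat ⌊3.75/1⌋ = 3.

RQ93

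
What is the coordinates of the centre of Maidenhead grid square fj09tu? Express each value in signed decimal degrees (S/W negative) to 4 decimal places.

Field F=5, J=9: +5·20° lon, +9·10° lat → SW at lon -80°, lat 0°.
Square 0, 9: +0·2° lon, +9·1° lat → SW at lon -80°, lat 9°.
Subsquare t=19, u=20: +19·0.0833333° lon, +20·0.0416667° lat → SW at lon -78.4167°, lat 9.83333°.
Cell spans 0.0833333° lon × 0.0416667° lat. Centre is SW corner plus half of each.
latitude 9.8542, longitude -78.3750.

9.8542, -78.3750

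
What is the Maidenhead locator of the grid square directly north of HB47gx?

HB48ga

Latitude subsquare x = 23; +1 → 24, wraps to 0 = a, carry into square.
Latitude square 7; +1 → 8.
The longitude characters are unchanged.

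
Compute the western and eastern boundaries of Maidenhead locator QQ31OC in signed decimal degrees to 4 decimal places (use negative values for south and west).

147.1667, 147.2500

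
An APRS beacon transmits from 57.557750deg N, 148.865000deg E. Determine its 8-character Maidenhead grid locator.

QO47kn33

Shift to the Maidenhead origin (180°W, 90°S): lon 328.86500, lat 147.55775.
Field: 328.86500/20 → 16 → Q, 147.55775/10 → 14 → O; chars QO.
Square: 8.86500/2 → 4, 7.55775/1 → 7; chars 47.
Subsquare: 0.86500/0.0833333 → 10 → k, 0.55775/0.0416667 → 13 → n; chars kn.
Extended square: 0.03167/0.00833333 → 3, 0.01608/0.00416667 → 3; chars 33.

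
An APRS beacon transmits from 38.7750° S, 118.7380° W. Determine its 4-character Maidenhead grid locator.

Shift to the Maidenhead origin (180°W, 90°S): lon 61.26, lat 51.23.
Field: lon ⌊61.26/20⌋ = 3 → D; lat ⌊51.23/10⌋ = 5 → F.
Square: lon ⌊1.26/2⌋ = 0; lat ⌊1.23/1⌋ = 1.

DF01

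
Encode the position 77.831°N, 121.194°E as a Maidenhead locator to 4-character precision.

Add 180° to longitude and 90° to latitude: 301.19, 167.83.
Field: 301.19/20 → 15 → P, 167.83/10 → 16 → Q; chars PQ.
Square: 1.19/2 → 0, 7.83/1 → 7; chars 07.

PQ07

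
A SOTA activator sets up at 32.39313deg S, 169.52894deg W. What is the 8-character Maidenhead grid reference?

AF57fo65

Offset from 180°W / 90°S: lon 10.47106°, lat 57.60687°.
Field (20°×10°, letters A–R): 10.47106/20 → 0 → A, 57.60687/10 → 5 → F; chars AF.
Square (2°×1°, digits 0–9): 10.47106/2 → 5, 7.60687/1 → 7; chars 57.
Subsquare (5′×2.5′, letters a–x): 0.47106/0.0833333 → 5 → f, 0.60687/0.0416667 → 14 → o; chars fo.
Extended square (30″×15″, digits 0–9): 0.05439/0.00833333 → 6, 0.02354/0.00416667 → 5; chars 65.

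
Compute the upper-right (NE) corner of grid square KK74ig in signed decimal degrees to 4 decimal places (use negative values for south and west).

14.2917, 34.7500

Field K=10, K=10: +10·20° lon, +10·10° lat → SW at lon 20°, lat 10°.
Square 7, 4: +7·2° lon, +4·1° lat → SW at lon 34°, lat 14°.
Subsquare i=8, g=6: +8·0.0833333° lon, +6·0.0416667° lat → SW at lon 34.6667°, lat 14.25°.
Cell spans 0.0833333° lon × 0.0416667° lat. NE corner is SW corner plus one full cell.
latitude 14.2917, longitude 34.7500.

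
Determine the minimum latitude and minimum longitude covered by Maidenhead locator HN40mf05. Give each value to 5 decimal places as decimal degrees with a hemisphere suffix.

40.22917° N, 31.00000° W

Field H=7, N=13: +7·20° lon, +13·10° lat → SW at lon -40°, lat 40°.
Square 4, 0: +4·2° lon, +0·1° lat → SW at lon -32°, lat 40°.
Subsquare m=12, f=5: +12·0.0833333° lon, +5·0.0416667° lat → SW at lon -31°, lat 40.2083°.
Extended square 0, 5: +0·0.00833333° lon, +5·0.00416667° lat → SW at lon -31°, lat 40.2292°.
latitude 40.22917° N, longitude 31.00000° W.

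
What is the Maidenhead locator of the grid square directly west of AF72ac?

Longitude subsquare a = 0; −1 → -1, wraps to 23 = x, carry into square.
Longitude square 7; −1 → 6.
The latitude characters are unchanged.

AF62xc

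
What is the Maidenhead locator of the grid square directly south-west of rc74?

Longitude square 7; −1 → 6.
Latitude square 4; −1 → 3.

RC63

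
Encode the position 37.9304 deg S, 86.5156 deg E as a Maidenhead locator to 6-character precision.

NF32gb

Add 180° to longitude and 90° to latitude: 266.5156, 52.0696.
Field: 266.5156/20 → 13 → N, 52.0696/10 → 5 → F; chars NF.
Square: 6.5156/2 → 3, 2.0696/1 → 2; chars 32.
Subsquare: 0.5156/0.0833333 → 6 → g, 0.0696/0.0416667 → 1 → b; chars gb.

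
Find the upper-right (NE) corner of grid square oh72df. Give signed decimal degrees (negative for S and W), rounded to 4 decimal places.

-17.7500, 114.3333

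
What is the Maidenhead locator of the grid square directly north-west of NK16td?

NK16se

Longitude subsquare t = 19; −1 → 18 = s.
Latitude subsquare d = 3; +1 → 4 = e.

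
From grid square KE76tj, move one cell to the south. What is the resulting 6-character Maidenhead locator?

KE76ti

Latitude subsquare j = 9; −1 → 8 = i.
The longitude characters are unchanged.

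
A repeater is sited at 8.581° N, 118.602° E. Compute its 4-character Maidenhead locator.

OJ98

Offset from 180°W / 90°S: lon 298.60°, lat 98.58°.
Field: lon ⌊298.60/20⌋ = 14 → O; lat ⌊98.58/10⌋ = 9 → J.
Square: lon ⌊18.60/2⌋ = 9; lat ⌊8.58/1⌋ = 8.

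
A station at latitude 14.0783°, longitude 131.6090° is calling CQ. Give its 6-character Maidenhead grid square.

PK54tb

Offset from 180°W / 90°S: lon 311.6090°, lat 104.0783°.
Field: 311.6090/20 → 15 → P, 104.0783/10 → 10 → K; chars PK.
Square: 11.6090/2 → 5, 4.0783/1 → 4; chars 54.
Subsquare: 1.6090/0.0833333 → 19 → t, 0.0783/0.0416667 → 1 → b; chars tb.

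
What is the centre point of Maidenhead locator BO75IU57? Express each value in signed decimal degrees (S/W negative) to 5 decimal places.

55.86458, -145.28750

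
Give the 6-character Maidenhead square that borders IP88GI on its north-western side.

Longitude subsquare g = 6; −1 → 5 = f.
Latitude subsquare i = 8; +1 → 9 = j.

IP88fj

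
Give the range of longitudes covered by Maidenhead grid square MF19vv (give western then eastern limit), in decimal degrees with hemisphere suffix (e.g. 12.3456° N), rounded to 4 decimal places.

63.7500° E, 63.8333° E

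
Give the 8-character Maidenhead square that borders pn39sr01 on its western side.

Longitude extended square 0; −1 → -1, wraps to 9, carry into subsquare.
Longitude subsquare s = 18; −1 → 17 = r.
The latitude characters are unchanged.

PN39rr91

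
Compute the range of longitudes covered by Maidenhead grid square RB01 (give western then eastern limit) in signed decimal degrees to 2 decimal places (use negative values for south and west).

160.00, 162.00

Field R=17, B=1: +17·20° lon, +1·10° lat → SW at lon 160°, lat -80°.
Square 0, 1: +0·2° lon, +1·1° lat → SW at lon 160°, lat -79°.
Cell spans 2° lon × 1° lat.
west 160.00, east 162.00.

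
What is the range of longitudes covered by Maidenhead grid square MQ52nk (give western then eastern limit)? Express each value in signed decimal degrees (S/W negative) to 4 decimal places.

71.0833, 71.1667

Field M=12, Q=16: +12·20° lon, +16·10° lat → SW at lon 60°, lat 70°.
Square 5, 2: +5·2° lon, +2·1° lat → SW at lon 70°, lat 72°.
Subsquare n=13, k=10: +13·0.0833333° lon, +10·0.0416667° lat → SW at lon 71.0833°, lat 72.4167°.
Cell spans 0.0833333° lon × 0.0416667° lat.
west 71.0833, east 71.1667.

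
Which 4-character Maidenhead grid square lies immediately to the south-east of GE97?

HE06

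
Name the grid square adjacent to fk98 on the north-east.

GK09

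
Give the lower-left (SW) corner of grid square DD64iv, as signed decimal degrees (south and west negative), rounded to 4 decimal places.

-55.1250, -107.3333

Field D=3, D=3: +3·20° lon, +3·10° lat → SW at lon -120°, lat -60°.
Square 6, 4: +6·2° lon, +4·1° lat → SW at lon -108°, lat -56°.
Subsquare i=8, v=21: +8·0.0833333° lon, +21·0.0416667° lat → SW at lon -107.333°, lat -55.125°.
latitude -55.1250, longitude -107.3333.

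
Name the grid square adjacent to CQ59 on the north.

CR50

Latitude square 9; +1 → 10, wraps to 0, carry into field.
Latitude field Q = 16; +1 → 17 = R.
The longitude characters are unchanged.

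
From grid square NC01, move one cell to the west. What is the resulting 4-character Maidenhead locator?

Longitude square 0; −1 → -1, wraps to 9, carry into field.
Longitude field N = 13; −1 → 12 = M.
The latitude characters are unchanged.

MC91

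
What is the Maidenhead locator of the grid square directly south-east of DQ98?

Longitude square 9; +1 → 10, wraps to 0, carry into field.
Longitude field D = 3; +1 → 4 = E.
Latitude square 8; −1 → 7.

EQ07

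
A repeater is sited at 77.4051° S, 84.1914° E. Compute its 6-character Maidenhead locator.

NB22co

Shift to the Maidenhead origin (180°W, 90°S): lon 264.1914, lat 12.5949.
Field: 264.1914/20 → 13 → N, 12.5949/10 → 1 → B; chars NB.
Square: 4.1914/2 → 2, 2.5949/1 → 2; chars 22.
Subsquare: 0.1914/0.0833333 → 2 → c, 0.5949/0.0416667 → 14 → o; chars co.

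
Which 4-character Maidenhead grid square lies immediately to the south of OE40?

OD49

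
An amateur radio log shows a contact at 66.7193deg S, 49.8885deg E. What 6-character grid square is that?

Add 180° to longitude and 90° to latitude: 229.8885, 23.2807.
Field (20°×10°, letters A–R): lon ⌊229.8885/20⌋ = 11 → L; lat ⌊23.2807/10⌋ = 2 → C.
Square (2°×1°, digits 0–9): lon ⌊9.8885/2⌋ = 4; lat ⌊3.2807/1⌋ = 3.
Subsquare (5′×2.5′, letters a–x): lon ⌊1.8885/0.0833333⌋ = 22 → w; lat ⌊0.2807/0.0416667⌋ = 6 → g.

LC43wg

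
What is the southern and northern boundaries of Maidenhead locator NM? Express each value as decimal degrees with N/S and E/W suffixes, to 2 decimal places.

30.00° N, 40.00° N

Field N=13, M=12: +13·20° lon, +12·10° lat → SW at lon 80°, lat 30°.
Cell spans 20° lon × 10° lat.
south 30.00° N, north 40.00° N.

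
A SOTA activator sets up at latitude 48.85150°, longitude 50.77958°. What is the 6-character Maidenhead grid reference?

LN58ju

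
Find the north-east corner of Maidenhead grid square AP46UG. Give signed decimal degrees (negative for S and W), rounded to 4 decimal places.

Field A=0, P=15: +0·20° lon, +15·10° lat → SW at lon -180°, lat 60°.
Square 4, 6: +4·2° lon, +6·1° lat → SW at lon -172°, lat 66°.
Subsquare u=20, g=6: +20·0.0833333° lon, +6·0.0416667° lat → SW at lon -170.333°, lat 66.25°.
Cell spans 0.0833333° lon × 0.0416667° lat. NE corner is SW corner plus one full cell.
latitude 66.2917, longitude -170.2500.

66.2917, -170.2500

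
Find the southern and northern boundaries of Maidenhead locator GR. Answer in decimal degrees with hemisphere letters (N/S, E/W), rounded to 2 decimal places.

80.00° N, 90.00° N

Field G=6, R=17: +6·20° lon, +17·10° lat → SW at lon -60°, lat 80°.
Cell spans 20° lon × 10° lat.
south 80.00° N, north 90.00° N.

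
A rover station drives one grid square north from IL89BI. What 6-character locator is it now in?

IL89bj

Latitude subsquare i = 8; +1 → 9 = j.
The longitude characters are unchanged.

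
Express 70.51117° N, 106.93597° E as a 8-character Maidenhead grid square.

Offset from 180°W / 90°S: lon 286.93597°, lat 160.51117°.
Field: 286.93597/20 → 14 → O, 160.51117/10 → 16 → Q; chars OQ.
Square: 6.93597/2 → 3, 0.51117/1 → 0; chars 30.
Subsquare: 0.93597/0.0833333 → 11 → l, 0.51117/0.0416667 → 12 → m; chars lm.
Extended square: 0.01930/0.00833333 → 2, 0.01117/0.00416667 → 2; chars 22.

OQ30lm22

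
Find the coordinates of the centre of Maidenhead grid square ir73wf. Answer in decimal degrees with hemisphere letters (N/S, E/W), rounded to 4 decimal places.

Field I=8, R=17: +8·20° lon, +17·10° lat → SW at lon -20°, lat 80°.
Square 7, 3: +7·2° lon, +3·1° lat → SW at lon -6°, lat 83°.
Subsquare w=22, f=5: +22·0.0833333° lon, +5·0.0416667° lat → SW at lon -4.16667°, lat 83.2083°.
Cell spans 0.0833333° lon × 0.0416667° lat. Centre is SW corner plus half of each.
latitude 83.2292° N, longitude 4.1250° W.

83.2292° N, 4.1250° W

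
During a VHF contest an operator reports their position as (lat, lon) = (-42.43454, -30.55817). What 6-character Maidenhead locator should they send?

HE47rn

Offset from 180°W / 90°S: lon 149.4418°, lat 47.5655°.
Field (20°×10°, letters A–R): 149.4418/20 → 7 → H, 47.5655/10 → 4 → E; chars HE.
Square (2°×1°, digits 0–9): 9.4418/2 → 4, 7.5655/1 → 7; chars 47.
Subsquare (5′×2.5′, letters a–x): 1.4418/0.0833333 → 17 → r, 0.5655/0.0416667 → 13 → n; chars rn.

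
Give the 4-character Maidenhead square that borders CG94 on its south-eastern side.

DG03

Longitude square 9; +1 → 10, wraps to 0, carry into field.
Longitude field C = 2; +1 → 3 = D.
Latitude square 4; −1 → 3.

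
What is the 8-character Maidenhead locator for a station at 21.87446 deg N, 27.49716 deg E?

KL31ru99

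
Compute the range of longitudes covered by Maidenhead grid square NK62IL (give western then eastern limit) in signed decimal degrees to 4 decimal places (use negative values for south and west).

92.6667, 92.7500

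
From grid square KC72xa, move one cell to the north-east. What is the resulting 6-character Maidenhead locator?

KC82ab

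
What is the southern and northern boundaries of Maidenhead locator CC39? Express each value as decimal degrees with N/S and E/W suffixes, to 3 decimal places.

61.000° S, 60.000° S

Field C=2, C=2: +2·20° lon, +2·10° lat → SW at lon -140°, lat -70°.
Square 3, 9: +3·2° lon, +9·1° lat → SW at lon -134°, lat -61°.
Cell spans 2° lon × 1° lat.
south 61.000° S, north 60.000° S.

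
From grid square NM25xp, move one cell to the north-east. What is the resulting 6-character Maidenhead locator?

NM35aq

Longitude subsquare x = 23; +1 → 24, wraps to 0 = a, carry into square.
Longitude square 2; +1 → 3.
Latitude subsquare p = 15; +1 → 16 = q.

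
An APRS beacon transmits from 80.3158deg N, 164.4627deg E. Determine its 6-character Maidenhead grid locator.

Offset from 180°W / 90°S: lon 344.4627°, lat 170.3158°.
Field (20°×10°, letters A–R): 344.4627/20 → 17 → R, 170.3158/10 → 17 → R; chars RR.
Square (2°×1°, digits 0–9): 4.4627/2 → 2, 0.3158/1 → 0; chars 20.
Subsquare (5′×2.5′, letters a–x): 0.4627/0.0833333 → 5 → f, 0.3158/0.0416667 → 7 → h; chars fh.

RR20fh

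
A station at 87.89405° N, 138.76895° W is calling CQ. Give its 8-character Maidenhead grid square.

CR07ov74

Offset from 180°W / 90°S: lon 41.23105°, lat 177.89405°.
Field: lon ⌊41.23105/20⌋ = 2 → C; lat ⌊177.89405/10⌋ = 17 → R.
Square: lon ⌊1.23105/2⌋ = 0; lat ⌊7.89405/1⌋ = 7.
Subsquare: lon ⌊1.23105/0.0833333⌋ = 14 → o; lat ⌊0.89405/0.0416667⌋ = 21 → v.
Extended square: lon ⌊0.06438/0.00833333⌋ = 7; lat ⌊0.01905/0.00416667⌋ = 4.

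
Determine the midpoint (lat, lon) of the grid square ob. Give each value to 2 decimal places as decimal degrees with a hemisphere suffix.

75.00° S, 110.00° E

Field O=14, B=1: +14·20° lon, +1·10° lat → SW at lon 100°, lat -80°.
Cell spans 20° lon × 10° lat. Centre is SW corner plus half of each.
latitude 75.00° S, longitude 110.00° E.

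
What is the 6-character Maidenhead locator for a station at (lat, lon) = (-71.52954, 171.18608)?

Add 180° to longitude and 90° to latitude: 351.1861, 18.4705.
Field: lon ⌊351.1861/20⌋ = 17 → R; lat ⌊18.4705/10⌋ = 1 → B.
Square: lon ⌊11.1861/2⌋ = 5; lat ⌊8.4705/1⌋ = 8.
Subsquare: lon ⌊1.1861/0.0833333⌋ = 14 → o; lat ⌊0.4705/0.0416667⌋ = 11 → l.

RB58ol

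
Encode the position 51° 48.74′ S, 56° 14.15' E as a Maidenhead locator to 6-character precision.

LD88ce

Shift to the Maidenhead origin (180°W, 90°S): lon 236.2358, lat 38.1877.
Field: lon ⌊236.2358/20⌋ = 11 → L; lat ⌊38.1877/10⌋ = 3 → D.
Square: lon ⌊16.2358/2⌋ = 8; lat ⌊8.1877/1⌋ = 8.
Subsquare: lon ⌊0.2358/0.0833333⌋ = 2 → c; lat ⌊0.1877/0.0416667⌋ = 4 → e.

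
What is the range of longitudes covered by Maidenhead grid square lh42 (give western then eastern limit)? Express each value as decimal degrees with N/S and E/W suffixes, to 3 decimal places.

48.000° E, 50.000° E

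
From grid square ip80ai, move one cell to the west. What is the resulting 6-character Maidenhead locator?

IP70xi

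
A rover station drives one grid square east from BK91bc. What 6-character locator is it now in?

BK91cc

Longitude subsquare b = 1; +1 → 2 = c.
The latitude characters are unchanged.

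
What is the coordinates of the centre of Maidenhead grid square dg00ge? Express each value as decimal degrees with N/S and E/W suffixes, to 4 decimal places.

Field D=3, G=6: +3·20° lon, +6·10° lat → SW at lon -120°, lat -30°.
Square 0, 0: +0·2° lon, +0·1° lat → SW at lon -120°, lat -30°.
Subsquare g=6, e=4: +6·0.0833333° lon, +4·0.0416667° lat → SW at lon -119.5°, lat -29.8333°.
Cell spans 0.0833333° lon × 0.0416667° lat. Centre is SW corner plus half of each.
latitude 29.8125° S, longitude 119.4583° W.

29.8125° S, 119.4583° W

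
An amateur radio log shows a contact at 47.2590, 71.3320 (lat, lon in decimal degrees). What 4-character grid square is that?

Offset from 180°W / 90°S: lon 251.33°, lat 137.26°.
Field: lon ⌊251.33/20⌋ = 12 → M; lat ⌊137.26/10⌋ = 13 → N.
Square: lon ⌊11.33/2⌋ = 5; lat ⌊7.26/1⌋ = 7.

MN57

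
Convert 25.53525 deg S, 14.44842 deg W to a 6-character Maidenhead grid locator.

IG24sl

Add 180° to longitude and 90° to latitude: 165.5516, 64.4647.
Field (20°×10°, letters A–R): lon ⌊165.5516/20⌋ = 8 → I; lat ⌊64.4647/10⌋ = 6 → G.
Square (2°×1°, digits 0–9): lon ⌊5.5516/2⌋ = 2; lat ⌊4.4647/1⌋ = 4.
Subsquare (5′×2.5′, letters a–x): lon ⌊1.5516/0.0833333⌋ = 18 → s; lat ⌊0.4647/0.0416667⌋ = 11 → l.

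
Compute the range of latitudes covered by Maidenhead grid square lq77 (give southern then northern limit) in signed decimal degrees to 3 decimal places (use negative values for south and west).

77.000, 78.000

Field L=11, Q=16: +11·20° lon, +16·10° lat → SW at lon 40°, lat 70°.
Square 7, 7: +7·2° lon, +7·1° lat → SW at lon 54°, lat 77°.
Cell spans 2° lon × 1° lat.
south 77.000, north 78.000.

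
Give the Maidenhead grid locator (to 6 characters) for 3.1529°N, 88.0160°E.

NJ43ad

Offset from 180°W / 90°S: lon 268.0160°, lat 93.1529°.
Field: lon ⌊268.0160/20⌋ = 13 → N; lat ⌊93.1529/10⌋ = 9 → J.
Square: lon ⌊8.0160/2⌋ = 4; lat ⌊3.1529/1⌋ = 3.
Subsquare: lon ⌊0.0160/0.0833333⌋ = 0 → a; lat ⌊0.1529/0.0416667⌋ = 3 → d.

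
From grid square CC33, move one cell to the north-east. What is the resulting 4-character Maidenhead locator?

CC44

Longitude square 3; +1 → 4.
Latitude square 3; +1 → 4.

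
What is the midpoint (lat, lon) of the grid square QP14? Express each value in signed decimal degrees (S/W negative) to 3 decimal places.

Field Q=16, P=15: +16·20° lon, +15·10° lat → SW at lon 140°, lat 60°.
Square 1, 4: +1·2° lon, +4·1° lat → SW at lon 142°, lat 64°.
Cell spans 2° lon × 1° lat. Centre is SW corner plus half of each.
latitude 64.500, longitude 143.000.

64.500, 143.000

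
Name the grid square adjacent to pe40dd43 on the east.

PE40dd53

Longitude extended square 4; +1 → 5.
The latitude characters are unchanged.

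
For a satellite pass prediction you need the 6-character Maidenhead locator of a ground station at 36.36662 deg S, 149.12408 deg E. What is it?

QF43np

Add 180° to longitude and 90° to latitude: 329.1241, 53.6334.
Field (20°×10°, letters A–R): 329.1241/20 → 16 → Q, 53.6334/10 → 5 → F; chars QF.
Square (2°×1°, digits 0–9): 9.1241/2 → 4, 3.6334/1 → 3; chars 43.
Subsquare (5′×2.5′, letters a–x): 1.1241/0.0833333 → 13 → n, 0.6334/0.0416667 → 15 → p; chars np.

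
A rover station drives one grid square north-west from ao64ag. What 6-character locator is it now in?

Longitude subsquare a = 0; −1 → -1, wraps to 23 = x, carry into square.
Longitude square 6; −1 → 5.
Latitude subsquare g = 6; +1 → 7 = h.

AO54xh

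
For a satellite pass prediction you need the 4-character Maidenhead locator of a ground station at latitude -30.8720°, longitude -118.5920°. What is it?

DF09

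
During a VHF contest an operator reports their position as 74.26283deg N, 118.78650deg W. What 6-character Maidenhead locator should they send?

Add 180° to longitude and 90° to latitude: 61.2135, 164.2628.
Field (20°×10°, letters A–R): lon ⌊61.2135/20⌋ = 3 → D; lat ⌊164.2628/10⌋ = 16 → Q.
Square (2°×1°, digits 0–9): lon ⌊1.2135/2⌋ = 0; lat ⌊4.2628/1⌋ = 4.
Subsquare (5′×2.5′, letters a–x): lon ⌊1.2135/0.0833333⌋ = 14 → o; lat ⌊0.2628/0.0416667⌋ = 6 → g.

DQ04og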